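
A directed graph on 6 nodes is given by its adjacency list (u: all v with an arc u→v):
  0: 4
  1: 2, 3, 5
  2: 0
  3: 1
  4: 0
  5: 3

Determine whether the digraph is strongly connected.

No

There is no directed path from 4 to 5, so the graph is not strongly connected.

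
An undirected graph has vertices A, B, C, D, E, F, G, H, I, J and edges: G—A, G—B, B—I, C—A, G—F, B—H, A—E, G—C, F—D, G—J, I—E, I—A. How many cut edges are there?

The edges on the cycle I-A-E-I are not bridges since each lies on that cycle.
But removing J—G disconnects J from G; removing B—H disconnects B from H; removing F—G disconnects F from G; removing D—F disconnects D from F — these are bridges.
That makes 4 bridges.

4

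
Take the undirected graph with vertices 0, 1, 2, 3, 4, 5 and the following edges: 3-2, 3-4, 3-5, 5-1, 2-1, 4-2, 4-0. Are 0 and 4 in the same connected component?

From 0 we can reach 0, 1, 2, 3, 4, 5, which includes 4.

Yes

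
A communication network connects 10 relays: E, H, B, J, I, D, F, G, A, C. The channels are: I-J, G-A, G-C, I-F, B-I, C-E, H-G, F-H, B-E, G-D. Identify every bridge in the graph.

The edges on the cycle B-I-F-H-G-C-E-B are not bridges since each lies on that cycle.
But removing D-G disconnects D from G; removing I-J disconnects I from J; removing A-G disconnects A from G — these are bridges.

A-G, D-G, I-J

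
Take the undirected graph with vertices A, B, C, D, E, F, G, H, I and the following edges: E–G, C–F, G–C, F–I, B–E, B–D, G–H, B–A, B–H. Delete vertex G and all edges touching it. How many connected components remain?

2

With G gone, the remaining components are: {C, F, I}; {A, B, D, E, H}.
That is 2 components.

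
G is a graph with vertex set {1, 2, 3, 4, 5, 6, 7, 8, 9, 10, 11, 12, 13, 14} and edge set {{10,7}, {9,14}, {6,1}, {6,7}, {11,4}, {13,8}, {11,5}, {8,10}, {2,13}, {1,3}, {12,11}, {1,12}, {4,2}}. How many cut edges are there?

The edges on the cycle 6-1-12-11-4-2-13-8-10-7-6 are not bridges since each lies on that cycle.
But removing 1—3 disconnects 1 from 3; removing 9—14 disconnects 9 from 14; removing 5—11 disconnects 5 from 11 — these are bridges.
That makes 3 bridges.

3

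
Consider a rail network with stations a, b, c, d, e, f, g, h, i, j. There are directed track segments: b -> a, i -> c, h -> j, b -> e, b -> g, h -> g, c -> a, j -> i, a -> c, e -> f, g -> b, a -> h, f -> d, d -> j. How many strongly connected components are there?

{a, b, c, d, e, f, g, h, i, j} are all mutually reachable — one SCC of size 10.
That gives 1 strongly connected component.

1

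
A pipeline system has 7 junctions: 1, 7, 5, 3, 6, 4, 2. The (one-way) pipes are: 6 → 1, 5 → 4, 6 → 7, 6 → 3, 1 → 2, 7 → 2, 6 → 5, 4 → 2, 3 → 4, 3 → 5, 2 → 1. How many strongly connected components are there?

6

{1, 2} are all mutually reachable — one SCC of size 2.
{5} is an SCC by itself.
{4} is an SCC by itself.
{3} is an SCC by itself.
{7} is an SCC by itself.
(and 1 more singleton SCC)
That gives 6 strongly connected components.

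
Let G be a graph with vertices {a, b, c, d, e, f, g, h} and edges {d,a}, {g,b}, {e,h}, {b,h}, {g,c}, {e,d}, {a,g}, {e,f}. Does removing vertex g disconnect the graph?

Deleting g raises the number of components from 1 to 2, so g is a cut vertex.

Yes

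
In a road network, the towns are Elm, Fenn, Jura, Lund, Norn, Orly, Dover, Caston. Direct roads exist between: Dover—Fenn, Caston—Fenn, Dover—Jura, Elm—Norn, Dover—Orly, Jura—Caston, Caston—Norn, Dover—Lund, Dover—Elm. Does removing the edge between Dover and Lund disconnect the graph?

Yes

Removing Dover—Lund leaves no path between Dover and Lund: the component count goes from 1 to 2. So it is a bridge.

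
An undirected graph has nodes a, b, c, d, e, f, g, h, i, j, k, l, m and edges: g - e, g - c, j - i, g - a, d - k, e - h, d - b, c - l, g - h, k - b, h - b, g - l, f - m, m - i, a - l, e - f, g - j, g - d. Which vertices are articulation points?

Removing g increases the component count from 1 to 2, so g is a cut vertex.
By contrast removing m leaves 1 component; it is not a cut vertex. No other vertex is a cut vertex either.

g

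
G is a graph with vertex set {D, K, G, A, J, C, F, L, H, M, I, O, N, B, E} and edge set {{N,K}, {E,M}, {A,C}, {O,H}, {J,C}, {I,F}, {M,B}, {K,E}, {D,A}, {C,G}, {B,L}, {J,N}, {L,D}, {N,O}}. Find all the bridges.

The edges on the cycle J-N-K-E-M-B-L-D-A-C-J are not bridges since each lies on that cycle.
But removing I—F disconnects I from F; removing C—G disconnects C from G; removing N—O disconnects N from O; removing O—H disconnects O from H — these are bridges.

C-G, F-I, H-O, N-O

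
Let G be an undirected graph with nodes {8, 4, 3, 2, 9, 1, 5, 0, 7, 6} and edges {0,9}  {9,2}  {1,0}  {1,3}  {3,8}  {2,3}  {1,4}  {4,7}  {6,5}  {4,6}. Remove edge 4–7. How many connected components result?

2

Before removal there is 1 component.
4–7 is a bridge — removing it separates 4's side from 7's side.
After removal: 2 components.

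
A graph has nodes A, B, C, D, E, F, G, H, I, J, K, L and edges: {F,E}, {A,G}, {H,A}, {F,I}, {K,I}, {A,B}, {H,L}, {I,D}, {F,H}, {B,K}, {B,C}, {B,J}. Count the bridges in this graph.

The edges on the cycle F-H-A-B-K-I-F are not bridges since each lies on that cycle.
But removing J—B disconnects J from B; removing H—L disconnects H from L; removing C—B disconnects C from B; removing A—G disconnects A from G — these are bridges.
In total 6 edges are bridges.

6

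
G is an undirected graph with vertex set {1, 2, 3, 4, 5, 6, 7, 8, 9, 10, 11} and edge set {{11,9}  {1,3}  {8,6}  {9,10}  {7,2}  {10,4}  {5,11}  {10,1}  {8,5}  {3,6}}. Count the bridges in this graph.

2

The edges on the cycle 8-5-11-9-10-1-3-6-8 are not bridges since each lies on that cycle.
But removing 7 - 2 disconnects 7 from 2; removing 4 - 10 disconnects 4 from 10 — these are bridges.
That makes 2 bridges.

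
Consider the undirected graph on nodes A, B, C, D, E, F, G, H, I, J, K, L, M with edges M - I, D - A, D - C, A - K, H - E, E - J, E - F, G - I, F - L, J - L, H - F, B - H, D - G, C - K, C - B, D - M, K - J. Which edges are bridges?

none

The edges on the cycle H-E-F-H are not bridges since each lies on that cycle.
Every edge lies on some cycle, so there are no bridges.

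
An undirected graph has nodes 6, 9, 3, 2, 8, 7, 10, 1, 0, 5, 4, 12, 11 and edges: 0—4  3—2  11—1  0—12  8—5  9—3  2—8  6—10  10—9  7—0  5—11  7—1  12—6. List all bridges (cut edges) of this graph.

0-4

The edges on the cycle 7-0-12-6-10-9-3-2-8-5-11-1-7 are not bridges since each lies on that cycle.
But removing 0—4 disconnects 0 from 4 — this is a bridge.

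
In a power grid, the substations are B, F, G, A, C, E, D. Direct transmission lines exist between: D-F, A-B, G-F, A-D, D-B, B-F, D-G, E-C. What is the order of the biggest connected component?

5

Starting from C we can reach C, E. That is one component of size 2.
Starting from A we can reach A, B, D, F, G. That is one component of size 5.
The largest has 5 vertices.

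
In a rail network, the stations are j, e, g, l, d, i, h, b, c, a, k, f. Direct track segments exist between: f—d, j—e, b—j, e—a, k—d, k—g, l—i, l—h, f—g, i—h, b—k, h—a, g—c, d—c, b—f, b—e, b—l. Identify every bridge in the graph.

none

The edges on the cycle k-g-c-d-k are not bridges since each lies on that cycle.
Every edge lies on some cycle, so there are no bridges.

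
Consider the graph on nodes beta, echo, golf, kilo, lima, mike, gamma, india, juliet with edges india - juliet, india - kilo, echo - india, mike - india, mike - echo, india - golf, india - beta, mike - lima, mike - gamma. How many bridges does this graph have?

6

The edges on the cycle mike-echo-india-mike are not bridges since each lies on that cycle.
But removing golf - india disconnects golf from india; removing india - juliet disconnects india from juliet; removing india - kilo disconnects india from kilo; removing mike - gamma disconnects mike from gamma — these are bridges.
In total 6 edges are bridges.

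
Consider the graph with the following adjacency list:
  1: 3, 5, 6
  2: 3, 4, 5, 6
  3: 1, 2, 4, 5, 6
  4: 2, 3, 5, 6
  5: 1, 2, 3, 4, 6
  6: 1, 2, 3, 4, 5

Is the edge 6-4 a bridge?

No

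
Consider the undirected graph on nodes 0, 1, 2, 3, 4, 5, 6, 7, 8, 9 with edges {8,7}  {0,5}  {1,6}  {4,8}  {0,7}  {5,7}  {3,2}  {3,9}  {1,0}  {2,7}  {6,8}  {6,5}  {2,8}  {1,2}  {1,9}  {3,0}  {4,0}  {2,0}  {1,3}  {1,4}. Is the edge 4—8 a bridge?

No

After removing 4—8, the path 4-1-6-8 still connects them, so the edge is not a bridge.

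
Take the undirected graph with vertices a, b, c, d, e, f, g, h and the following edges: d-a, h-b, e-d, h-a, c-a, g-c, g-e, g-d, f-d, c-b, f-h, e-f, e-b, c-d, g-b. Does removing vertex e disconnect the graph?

No

Deleting e leaves 1 component (was 1) (its neighbors b, d, f, g remain connected to each other), so e is not a cut vertex.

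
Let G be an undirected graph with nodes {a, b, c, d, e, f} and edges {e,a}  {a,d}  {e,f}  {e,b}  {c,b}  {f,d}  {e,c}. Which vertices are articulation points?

Removing e increases the component count from 1 to 2, so e is a cut vertex.
By contrast removing a leaves 1 component; it is not a cut vertex. No other vertex is a cut vertex either.

e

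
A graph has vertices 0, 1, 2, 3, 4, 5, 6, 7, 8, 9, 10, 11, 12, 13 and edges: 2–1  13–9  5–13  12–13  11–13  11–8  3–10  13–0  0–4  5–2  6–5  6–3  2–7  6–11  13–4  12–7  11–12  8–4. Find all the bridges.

1-2, 10-3, 13-9, 3-6

The edges on the cycle 6-11-12-7-2-5-6 are not bridges since each lies on that cycle.
But removing 9–13 disconnects 9 from 13; removing 6–3 disconnects 6 from 3; removing 1–2 disconnects 1 from 2; removing 10–3 disconnects 10 from 3 — these are bridges.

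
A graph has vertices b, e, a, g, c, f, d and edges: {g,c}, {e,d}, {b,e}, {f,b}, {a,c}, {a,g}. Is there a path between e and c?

The component containing e is {b, d, e, f}, and c is not in it.

No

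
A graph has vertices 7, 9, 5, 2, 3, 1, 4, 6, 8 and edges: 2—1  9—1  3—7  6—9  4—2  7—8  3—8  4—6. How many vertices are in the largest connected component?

5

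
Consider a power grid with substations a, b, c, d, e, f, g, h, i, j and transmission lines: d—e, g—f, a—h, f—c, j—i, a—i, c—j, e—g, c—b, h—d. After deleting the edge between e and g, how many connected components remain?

1

e and g are still connected via e-d-h-a-i-j-c-f-g, so the component count stays at 1.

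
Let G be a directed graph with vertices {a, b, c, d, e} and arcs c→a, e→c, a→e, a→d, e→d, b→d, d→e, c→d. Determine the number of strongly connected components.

2

{a, c, d, e} are all mutually reachable — one SCC of size 4.
{b} is an SCC by itself.
That gives 2 strongly connected components.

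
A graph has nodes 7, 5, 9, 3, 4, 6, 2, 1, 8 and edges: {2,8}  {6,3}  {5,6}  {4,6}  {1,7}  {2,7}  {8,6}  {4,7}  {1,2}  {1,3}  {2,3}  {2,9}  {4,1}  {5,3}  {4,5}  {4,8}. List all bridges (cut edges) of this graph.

The edges on the cycle 2-8-6-3-2 are not bridges since each lies on that cycle.
But removing 9–2 disconnects 9 from 2 — this is a bridge.

2-9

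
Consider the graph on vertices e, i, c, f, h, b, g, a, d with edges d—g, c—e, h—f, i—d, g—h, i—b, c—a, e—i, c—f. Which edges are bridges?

a-c, b-i

The edges on the cycle c-e-i-d-g-h-f-c are not bridges since each lies on that cycle.
But removing c—a disconnects c from a; removing b—i disconnects b from i — these are bridges.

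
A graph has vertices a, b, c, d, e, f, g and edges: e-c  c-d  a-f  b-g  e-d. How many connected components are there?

3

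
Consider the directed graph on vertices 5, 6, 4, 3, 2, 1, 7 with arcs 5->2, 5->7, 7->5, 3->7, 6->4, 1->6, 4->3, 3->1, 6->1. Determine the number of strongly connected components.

3

{1, 3, 4, 6} are all mutually reachable — one SCC of size 4.
{5, 7} are all mutually reachable — one SCC of size 2.
{2} is an SCC by itself.
That gives 3 strongly connected components.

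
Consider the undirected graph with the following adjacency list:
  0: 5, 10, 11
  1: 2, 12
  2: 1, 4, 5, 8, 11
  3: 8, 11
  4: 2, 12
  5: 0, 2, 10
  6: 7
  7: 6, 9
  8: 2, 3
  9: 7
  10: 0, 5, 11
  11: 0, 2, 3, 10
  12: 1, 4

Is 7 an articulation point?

Deleting 7 raises the number of components from 2 to 3, so 7 is a cut vertex.

Yes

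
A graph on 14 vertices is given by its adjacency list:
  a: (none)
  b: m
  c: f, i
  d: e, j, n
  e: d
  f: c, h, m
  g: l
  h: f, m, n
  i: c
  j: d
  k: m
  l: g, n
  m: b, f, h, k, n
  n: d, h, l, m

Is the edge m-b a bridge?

Removing m-b leaves no path between m and b: the component count goes from 2 to 3. So it is a bridge.

Yes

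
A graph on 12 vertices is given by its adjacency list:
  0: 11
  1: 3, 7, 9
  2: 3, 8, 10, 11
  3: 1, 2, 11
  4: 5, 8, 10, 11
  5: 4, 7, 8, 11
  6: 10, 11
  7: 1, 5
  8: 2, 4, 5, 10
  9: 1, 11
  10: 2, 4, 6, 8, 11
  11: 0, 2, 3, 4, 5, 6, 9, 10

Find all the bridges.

0-11

The edges on the cycle 11-4-5-7-1-3-11 are not bridges since each lies on that cycle.
But removing 0-11 disconnects 0 from 11 — this is a bridge.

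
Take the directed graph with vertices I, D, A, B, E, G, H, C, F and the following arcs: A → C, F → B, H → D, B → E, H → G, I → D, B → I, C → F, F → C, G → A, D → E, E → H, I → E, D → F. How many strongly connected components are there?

1

{A, B, C, D, E, F, G, H, I} are all mutually reachable — one SCC of size 9.
That gives 1 strongly connected component.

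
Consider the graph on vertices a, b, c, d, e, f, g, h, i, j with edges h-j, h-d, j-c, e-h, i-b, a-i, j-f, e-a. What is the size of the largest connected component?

g is isolated — a component by itself.
Starting from a we can reach a, b, c, d, e, f, h, i, j. That is one component of size 9.
The largest has 9 vertices.

9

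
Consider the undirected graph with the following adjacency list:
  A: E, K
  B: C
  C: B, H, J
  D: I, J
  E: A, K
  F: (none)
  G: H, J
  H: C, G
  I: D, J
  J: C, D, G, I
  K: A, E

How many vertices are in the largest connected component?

7

F is isolated — a component by itself.
Starting from A we can reach A, E, K. That is one component of size 3.
Starting from B we can reach B, C, D, G, H, I, J. That is one component of size 7.
The largest has 7 vertices.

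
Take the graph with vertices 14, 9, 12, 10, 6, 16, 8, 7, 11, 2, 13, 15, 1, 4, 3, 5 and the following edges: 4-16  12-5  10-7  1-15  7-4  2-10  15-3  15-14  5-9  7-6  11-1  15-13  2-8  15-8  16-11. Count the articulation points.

3

Removing 5 increases the component count from 2 to 3, so 5 is a cut vertex.
Removing 7 increases the component count from 2 to 3, so 7 is a cut vertex.
Removing 15 increases the component count from 2 to 5, so 15 is a cut vertex.
By contrast removing 4 leaves 2 components; it is not a cut vertex. No other vertex is a cut vertex either.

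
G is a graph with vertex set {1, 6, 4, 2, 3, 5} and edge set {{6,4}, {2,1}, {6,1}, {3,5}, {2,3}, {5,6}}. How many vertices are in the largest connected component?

6

Starting from 1 we can reach 1, 2, 3, 4, 5, 6. That is one component of size 6.
The largest has 6 vertices.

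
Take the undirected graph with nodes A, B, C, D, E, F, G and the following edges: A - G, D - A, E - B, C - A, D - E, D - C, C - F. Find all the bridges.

A-G, B-E, C-F, D-E

The edges on the cycle D-C-A-D are not bridges since each lies on that cycle.
But removing C - F disconnects C from F; removing A - G disconnects A from G; removing E - B disconnects E from B; removing D - E disconnects D from E — these are bridges.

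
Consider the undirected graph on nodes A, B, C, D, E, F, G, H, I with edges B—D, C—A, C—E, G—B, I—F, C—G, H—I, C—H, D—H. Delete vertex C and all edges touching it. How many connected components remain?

3

With C gone, the remaining components are: {A}; {E}; {B, D, F, G, H, I}.
That is 3 components.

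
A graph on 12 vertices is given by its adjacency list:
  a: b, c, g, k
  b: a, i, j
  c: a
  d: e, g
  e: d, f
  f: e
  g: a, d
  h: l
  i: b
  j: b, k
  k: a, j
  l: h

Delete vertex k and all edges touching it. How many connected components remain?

With k gone, the remaining components are: {h, l}; {a, b, c, d, e, f, g, i, j}.
That is 2 components.

2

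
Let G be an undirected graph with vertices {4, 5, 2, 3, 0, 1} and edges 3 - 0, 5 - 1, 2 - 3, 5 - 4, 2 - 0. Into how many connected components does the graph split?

2

Starting from 0 we can reach 0, 2, 3. That is one component of size 3.
Starting from 1 we can reach 1, 4, 5. That is one component of size 3.
Total: 2 components.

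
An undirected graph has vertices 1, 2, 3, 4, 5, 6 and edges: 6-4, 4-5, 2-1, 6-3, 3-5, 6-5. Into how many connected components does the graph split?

2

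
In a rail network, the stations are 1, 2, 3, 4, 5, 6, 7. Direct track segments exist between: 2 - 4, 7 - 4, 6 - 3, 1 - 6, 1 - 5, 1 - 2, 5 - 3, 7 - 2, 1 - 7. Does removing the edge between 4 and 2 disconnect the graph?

After removing 4 - 2, the path 4-7-2 still connects them, so the edge is not a bridge.

No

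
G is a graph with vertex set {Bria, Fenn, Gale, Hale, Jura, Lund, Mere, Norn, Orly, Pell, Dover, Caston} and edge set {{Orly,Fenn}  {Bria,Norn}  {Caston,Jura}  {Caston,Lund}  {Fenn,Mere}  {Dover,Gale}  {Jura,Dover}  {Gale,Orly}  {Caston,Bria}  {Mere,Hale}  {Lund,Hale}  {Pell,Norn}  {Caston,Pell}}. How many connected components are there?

1

Starting from Bria we can reach Bria, Fenn, Gale, Hale, Jura, Lund, Mere, Norn, Orly, Pell, Dover, Caston. That is one component of size 12.
Total: 1 component.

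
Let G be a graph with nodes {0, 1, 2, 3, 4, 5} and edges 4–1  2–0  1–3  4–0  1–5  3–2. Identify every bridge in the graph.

1-5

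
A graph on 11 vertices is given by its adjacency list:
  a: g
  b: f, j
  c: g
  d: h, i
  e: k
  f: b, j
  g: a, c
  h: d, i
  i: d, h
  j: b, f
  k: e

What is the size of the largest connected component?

Starting from e we can reach e, k. That is one component of size 2.
Starting from a we can reach a, c, g. That is one component of size 3.
Starting from d we can reach d, h, i. That is one component of size 3.
Starting from b we can reach b, f, j. That is one component of size 3.
The largest has 3 vertices.

3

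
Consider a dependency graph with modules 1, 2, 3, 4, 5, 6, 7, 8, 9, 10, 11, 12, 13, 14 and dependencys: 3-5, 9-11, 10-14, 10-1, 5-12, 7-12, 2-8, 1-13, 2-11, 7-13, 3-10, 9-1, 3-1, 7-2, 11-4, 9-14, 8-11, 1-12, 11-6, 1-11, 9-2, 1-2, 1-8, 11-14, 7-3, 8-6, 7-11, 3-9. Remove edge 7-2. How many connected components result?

1

7 and 2 are still connected via 7-11-2, so the component count stays at 1.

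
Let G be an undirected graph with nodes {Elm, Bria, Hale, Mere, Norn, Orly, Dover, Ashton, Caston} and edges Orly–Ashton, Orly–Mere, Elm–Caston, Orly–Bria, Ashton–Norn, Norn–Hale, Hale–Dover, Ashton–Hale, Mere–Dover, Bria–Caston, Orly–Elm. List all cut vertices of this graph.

Removing Orly increases the component count from 1 to 2, so Orly is a cut vertex.
By contrast removing Norn leaves 1 component; it is not a cut vertex. No other vertex is a cut vertex either.

Orly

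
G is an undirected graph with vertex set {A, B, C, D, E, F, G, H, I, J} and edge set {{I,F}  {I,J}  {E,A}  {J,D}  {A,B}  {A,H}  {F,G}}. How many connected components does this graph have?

3

C is isolated — a component by itself.
Starting from A we can reach A, B, E, H. That is one component of size 4.
Starting from D we can reach D, F, G, I, J. That is one component of size 5.
Total: 3 components.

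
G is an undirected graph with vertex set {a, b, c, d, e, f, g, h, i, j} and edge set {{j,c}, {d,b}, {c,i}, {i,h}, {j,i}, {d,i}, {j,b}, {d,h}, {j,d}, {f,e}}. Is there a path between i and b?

Yes

From i we can reach b, c, d, h, i, j, which includes b.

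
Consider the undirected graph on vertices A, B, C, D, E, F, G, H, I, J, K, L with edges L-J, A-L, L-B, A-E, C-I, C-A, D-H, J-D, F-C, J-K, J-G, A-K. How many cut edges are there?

8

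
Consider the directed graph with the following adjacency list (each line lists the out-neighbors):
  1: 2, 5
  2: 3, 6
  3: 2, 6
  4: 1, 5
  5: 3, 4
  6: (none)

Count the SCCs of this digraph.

3

{1, 4, 5} are all mutually reachable — one SCC of size 3.
{2, 3} are all mutually reachable — one SCC of size 2.
{6} is an SCC by itself.
That gives 3 strongly connected components.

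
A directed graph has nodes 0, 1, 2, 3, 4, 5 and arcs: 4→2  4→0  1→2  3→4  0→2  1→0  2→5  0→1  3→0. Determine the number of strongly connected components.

5

{0, 1} are all mutually reachable — one SCC of size 2.
{3} is an SCC by itself.
{2} is an SCC by itself.
{5} is an SCC by itself.
{4} is an SCC by itself.
That gives 5 strongly connected components.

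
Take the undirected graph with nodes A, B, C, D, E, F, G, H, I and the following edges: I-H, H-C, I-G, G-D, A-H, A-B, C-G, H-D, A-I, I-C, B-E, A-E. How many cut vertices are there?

1

Removing A increases the component count from 2 to 3, so A is a cut vertex.
By contrast removing E leaves 2 components; it is not a cut vertex. No other vertex is a cut vertex either.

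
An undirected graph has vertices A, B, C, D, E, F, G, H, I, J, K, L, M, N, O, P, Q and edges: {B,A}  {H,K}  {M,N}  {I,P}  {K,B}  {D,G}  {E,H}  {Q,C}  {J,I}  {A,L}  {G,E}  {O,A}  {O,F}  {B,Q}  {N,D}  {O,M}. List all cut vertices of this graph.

Removing A increases the component count from 2 to 3, so A is a cut vertex.
Removing B increases the component count from 2 to 3, so B is a cut vertex.
Removing I increases the component count from 2 to 3, so I is a cut vertex.
Likewise O, Q are cut vertices.
By contrast removing N leaves 2 components; it is not a cut vertex. No other vertex is a cut vertex either.

A, B, I, O, Q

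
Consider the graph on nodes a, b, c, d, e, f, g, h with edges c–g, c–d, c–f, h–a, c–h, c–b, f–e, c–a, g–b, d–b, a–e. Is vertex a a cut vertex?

No

Deleting a leaves 1 component (was 1) (its neighbors c, e, h remain connected to each other), so a is not a cut vertex.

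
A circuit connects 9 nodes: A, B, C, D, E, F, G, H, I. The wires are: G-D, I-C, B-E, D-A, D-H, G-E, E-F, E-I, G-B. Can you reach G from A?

Yes

From A we can reach A, B, C, D, E, F, G, H, I, which includes G.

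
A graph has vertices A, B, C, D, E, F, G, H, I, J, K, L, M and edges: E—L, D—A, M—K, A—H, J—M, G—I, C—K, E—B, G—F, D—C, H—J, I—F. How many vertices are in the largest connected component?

7

Starting from B we can reach B, E, L. That is one component of size 3.
Starting from F we can reach F, G, I. That is one component of size 3.
Starting from A we can reach A, C, D, H, J, K, M. That is one component of size 7.
The largest has 7 vertices.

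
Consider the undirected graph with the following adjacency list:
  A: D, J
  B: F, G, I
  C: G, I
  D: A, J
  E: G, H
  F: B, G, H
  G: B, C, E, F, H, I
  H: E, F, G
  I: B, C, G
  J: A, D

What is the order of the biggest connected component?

7

Starting from A we can reach A, D, J. That is one component of size 3.
Starting from B we can reach B, C, E, F, G, H, I. That is one component of size 7.
The largest has 7 vertices.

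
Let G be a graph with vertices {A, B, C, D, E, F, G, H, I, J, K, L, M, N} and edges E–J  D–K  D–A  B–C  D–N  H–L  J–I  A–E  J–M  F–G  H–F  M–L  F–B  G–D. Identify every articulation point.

Removing B increases the component count from 1 to 2, so B is a cut vertex.
Removing D increases the component count from 1 to 3, so D is a cut vertex.
Removing F increases the component count from 1 to 2, so F is a cut vertex.
Likewise J is a cut vertex.
By contrast removing H leaves 1 component; it is not a cut vertex. No other vertex is a cut vertex either.

B, D, F, J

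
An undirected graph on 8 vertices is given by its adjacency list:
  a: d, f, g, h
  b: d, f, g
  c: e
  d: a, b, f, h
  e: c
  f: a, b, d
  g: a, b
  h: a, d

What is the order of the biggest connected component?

6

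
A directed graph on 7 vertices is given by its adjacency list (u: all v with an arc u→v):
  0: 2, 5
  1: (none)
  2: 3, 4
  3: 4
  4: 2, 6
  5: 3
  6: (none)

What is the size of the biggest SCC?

{2, 3, 4} are all mutually reachable — one SCC of size 3.
{5} is an SCC by itself.
{1} is an SCC by itself.
{0} is an SCC by itself.
{6} is an SCC by itself.
The largest has 3 vertices.

3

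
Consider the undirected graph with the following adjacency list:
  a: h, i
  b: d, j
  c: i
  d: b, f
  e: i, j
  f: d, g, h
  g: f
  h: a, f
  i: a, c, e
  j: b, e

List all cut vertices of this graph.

Removing f increases the component count from 1 to 2, so f is a cut vertex.
Removing i increases the component count from 1 to 2, so i is a cut vertex.
By contrast removing a leaves 1 component; it is not a cut vertex. No other vertex is a cut vertex either.

f, i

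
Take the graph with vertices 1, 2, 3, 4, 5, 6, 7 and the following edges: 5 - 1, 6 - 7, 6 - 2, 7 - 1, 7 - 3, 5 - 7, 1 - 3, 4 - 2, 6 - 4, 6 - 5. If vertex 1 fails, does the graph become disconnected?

No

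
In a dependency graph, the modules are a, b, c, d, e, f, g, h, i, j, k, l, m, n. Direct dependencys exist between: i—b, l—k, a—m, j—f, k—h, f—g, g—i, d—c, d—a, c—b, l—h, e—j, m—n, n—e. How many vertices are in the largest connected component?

11

Starting from h we can reach h, k, l. That is one component of size 3.
Starting from a we can reach a, b, c, d, e, f, g, i, j, m, n. That is one component of size 11.
The largest has 11 vertices.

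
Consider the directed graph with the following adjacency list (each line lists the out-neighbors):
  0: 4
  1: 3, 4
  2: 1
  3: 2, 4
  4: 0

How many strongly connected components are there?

{1, 2, 3} are all mutually reachable — one SCC of size 3.
{0, 4} are all mutually reachable — one SCC of size 2.
That gives 2 strongly connected components.

2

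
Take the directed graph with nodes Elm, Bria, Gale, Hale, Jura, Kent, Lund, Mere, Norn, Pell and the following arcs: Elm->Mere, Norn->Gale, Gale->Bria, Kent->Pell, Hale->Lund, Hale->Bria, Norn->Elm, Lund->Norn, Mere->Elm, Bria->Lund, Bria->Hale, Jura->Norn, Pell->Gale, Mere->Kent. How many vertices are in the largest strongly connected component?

9

{Elm, Bria, Gale, Hale, Kent, Lund, Mere, Norn, Pell} are all mutually reachable — one SCC of size 9.
{Jura} is an SCC by itself.
The largest has 9 vertices.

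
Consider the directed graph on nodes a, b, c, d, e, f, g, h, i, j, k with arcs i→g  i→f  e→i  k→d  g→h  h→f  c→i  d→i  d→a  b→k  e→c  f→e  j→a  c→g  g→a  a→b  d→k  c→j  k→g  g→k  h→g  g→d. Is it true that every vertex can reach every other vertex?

Yes

From g we can reach every vertex (a, b, c, d, e, f, g, h, i, j, k), and every vertex can reach g (a, b, c, d, e, f, g, h, i, j, k). So the whole graph is one strongly connected component.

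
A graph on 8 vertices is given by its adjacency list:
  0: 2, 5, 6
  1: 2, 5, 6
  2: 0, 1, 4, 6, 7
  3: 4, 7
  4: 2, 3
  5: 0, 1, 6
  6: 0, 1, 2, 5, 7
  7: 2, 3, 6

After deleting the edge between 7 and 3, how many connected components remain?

7 and 3 are still connected via 7-2-4-3, so the component count stays at 1.

1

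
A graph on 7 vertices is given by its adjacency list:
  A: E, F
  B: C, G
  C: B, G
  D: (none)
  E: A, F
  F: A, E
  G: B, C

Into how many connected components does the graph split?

3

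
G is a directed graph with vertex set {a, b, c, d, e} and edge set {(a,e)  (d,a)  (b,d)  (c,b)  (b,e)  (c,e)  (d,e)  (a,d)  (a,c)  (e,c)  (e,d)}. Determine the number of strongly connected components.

1

{a, b, c, d, e} are all mutually reachable — one SCC of size 5.
That gives 1 strongly connected component.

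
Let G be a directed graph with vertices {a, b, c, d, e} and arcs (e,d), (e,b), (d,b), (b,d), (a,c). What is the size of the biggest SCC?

2

{b, d} are all mutually reachable — one SCC of size 2.
{e} is an SCC by itself.
{c} is an SCC by itself.
{a} is an SCC by itself.
The largest has 2 vertices.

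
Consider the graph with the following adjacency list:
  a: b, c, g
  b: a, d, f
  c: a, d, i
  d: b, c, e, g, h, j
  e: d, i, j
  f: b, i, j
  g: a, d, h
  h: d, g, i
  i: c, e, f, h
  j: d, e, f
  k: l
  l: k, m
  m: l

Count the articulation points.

1

Removing l increases the component count from 2 to 3, so l is a cut vertex.
By contrast removing b leaves 2 components; it is not a cut vertex. No other vertex is a cut vertex either.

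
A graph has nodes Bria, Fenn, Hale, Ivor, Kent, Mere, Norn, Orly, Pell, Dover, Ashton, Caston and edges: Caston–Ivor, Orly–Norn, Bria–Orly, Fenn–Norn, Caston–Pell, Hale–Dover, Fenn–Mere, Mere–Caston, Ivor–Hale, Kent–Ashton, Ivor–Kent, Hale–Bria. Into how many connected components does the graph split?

Starting from Bria we can reach Bria, Fenn, Hale, Ivor, Kent, Mere, Norn, Orly, Pell, Dover, Ashton, Caston. That is one component of size 12.
Total: 1 component.

1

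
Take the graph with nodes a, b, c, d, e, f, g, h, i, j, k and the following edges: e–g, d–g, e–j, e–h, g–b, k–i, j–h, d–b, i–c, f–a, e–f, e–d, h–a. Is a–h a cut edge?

No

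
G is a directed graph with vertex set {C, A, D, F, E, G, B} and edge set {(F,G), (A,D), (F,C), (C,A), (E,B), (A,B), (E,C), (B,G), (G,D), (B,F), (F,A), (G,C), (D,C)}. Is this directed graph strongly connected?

There is no directed path from F to E, so the graph is not strongly connected.

No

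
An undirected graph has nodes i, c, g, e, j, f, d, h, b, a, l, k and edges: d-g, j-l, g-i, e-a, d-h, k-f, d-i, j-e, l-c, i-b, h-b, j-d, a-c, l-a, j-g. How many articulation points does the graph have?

Removing j increases the component count from 2 to 3, so j is a cut vertex.
By contrast removing h leaves 2 components; it is not a cut vertex. No other vertex is a cut vertex either.

1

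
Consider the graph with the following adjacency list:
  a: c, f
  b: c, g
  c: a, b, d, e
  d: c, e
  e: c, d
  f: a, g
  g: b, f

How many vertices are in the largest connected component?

7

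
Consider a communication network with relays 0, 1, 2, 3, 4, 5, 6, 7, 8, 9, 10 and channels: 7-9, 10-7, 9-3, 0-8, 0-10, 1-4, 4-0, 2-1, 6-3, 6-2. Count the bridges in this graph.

1

The edges on the cycle 6-2-1-4-0-10-7-9-3-6 are not bridges since each lies on that cycle.
But removing 8-0 disconnects 8 from 0 — this is a bridge.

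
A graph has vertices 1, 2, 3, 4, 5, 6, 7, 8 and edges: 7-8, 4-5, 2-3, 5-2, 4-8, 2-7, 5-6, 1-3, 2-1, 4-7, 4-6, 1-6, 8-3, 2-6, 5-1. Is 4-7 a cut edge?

After removing 4-7, the path 4-8-7 still connects them, so the edge is not a bridge.

No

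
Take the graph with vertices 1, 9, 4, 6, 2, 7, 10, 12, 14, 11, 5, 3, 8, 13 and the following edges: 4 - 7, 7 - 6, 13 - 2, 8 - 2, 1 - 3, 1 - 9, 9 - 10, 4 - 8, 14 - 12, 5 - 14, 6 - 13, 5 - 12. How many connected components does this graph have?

11 is isolated — a component by itself.
Starting from 5 we can reach 5, 12, 14. That is one component of size 3.
Starting from 1 we can reach 1, 3, 9, 10. That is one component of size 4.
Starting from 2 we can reach 2, 4, 6, 7, 8, 13. That is one component of size 6.
Total: 4 components.

4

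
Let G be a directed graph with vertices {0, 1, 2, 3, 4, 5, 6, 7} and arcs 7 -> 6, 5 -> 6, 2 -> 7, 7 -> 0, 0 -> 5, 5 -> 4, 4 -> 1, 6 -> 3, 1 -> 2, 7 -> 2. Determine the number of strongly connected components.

3

{0, 1, 2, 4, 5, 7} are all mutually reachable — one SCC of size 6.
{3} is an SCC by itself.
{6} is an SCC by itself.
That gives 3 strongly connected components.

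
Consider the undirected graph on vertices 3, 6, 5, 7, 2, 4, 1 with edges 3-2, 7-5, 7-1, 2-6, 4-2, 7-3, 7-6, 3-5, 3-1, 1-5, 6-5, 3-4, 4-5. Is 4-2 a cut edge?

After removing 4-2, the path 4-3-2 still connects them, so the edge is not a bridge.

No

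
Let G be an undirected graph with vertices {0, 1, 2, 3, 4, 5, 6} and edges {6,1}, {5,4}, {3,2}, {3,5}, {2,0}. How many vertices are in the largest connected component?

5

Starting from 1 we can reach 1, 6. That is one component of size 2.
Starting from 0 we can reach 0, 2, 3, 4, 5. That is one component of size 5.
The largest has 5 vertices.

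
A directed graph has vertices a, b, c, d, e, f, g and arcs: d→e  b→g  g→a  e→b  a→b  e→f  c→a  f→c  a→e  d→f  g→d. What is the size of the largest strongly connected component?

{a, b, c, d, e, f, g} are all mutually reachable — one SCC of size 7.
The largest has 7 vertices.

7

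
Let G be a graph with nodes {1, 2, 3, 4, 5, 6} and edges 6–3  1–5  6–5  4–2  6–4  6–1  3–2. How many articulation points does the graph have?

Removing 6 increases the component count from 1 to 2, so 6 is a cut vertex.
By contrast removing 2 leaves 1 component; it is not a cut vertex. No other vertex is a cut vertex either.

1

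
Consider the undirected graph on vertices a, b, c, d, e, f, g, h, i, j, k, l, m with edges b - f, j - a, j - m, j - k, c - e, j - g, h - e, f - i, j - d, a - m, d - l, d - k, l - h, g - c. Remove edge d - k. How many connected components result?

d and k are still connected via d-j-k, so the component count stays at 2.

2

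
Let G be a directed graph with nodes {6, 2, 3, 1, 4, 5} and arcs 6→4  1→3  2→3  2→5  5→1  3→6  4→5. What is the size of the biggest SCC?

5

{1, 3, 4, 5, 6} are all mutually reachable — one SCC of size 5.
{2} is an SCC by itself.
The largest has 5 vertices.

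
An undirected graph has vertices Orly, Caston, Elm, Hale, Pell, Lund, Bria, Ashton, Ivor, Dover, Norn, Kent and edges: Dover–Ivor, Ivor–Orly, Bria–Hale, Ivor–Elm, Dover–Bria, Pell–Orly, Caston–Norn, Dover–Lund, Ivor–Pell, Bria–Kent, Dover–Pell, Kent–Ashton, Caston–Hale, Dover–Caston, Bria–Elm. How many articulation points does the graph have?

4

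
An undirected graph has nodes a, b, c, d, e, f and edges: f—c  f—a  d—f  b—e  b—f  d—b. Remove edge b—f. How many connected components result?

1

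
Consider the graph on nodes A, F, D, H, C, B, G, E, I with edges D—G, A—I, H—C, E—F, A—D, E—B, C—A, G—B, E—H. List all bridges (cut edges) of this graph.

A-I, E-F

The edges on the cycle E-H-C-A-D-G-B-E are not bridges since each lies on that cycle.
But removing E—F disconnects E from F; removing I—A disconnects I from A — these are bridges.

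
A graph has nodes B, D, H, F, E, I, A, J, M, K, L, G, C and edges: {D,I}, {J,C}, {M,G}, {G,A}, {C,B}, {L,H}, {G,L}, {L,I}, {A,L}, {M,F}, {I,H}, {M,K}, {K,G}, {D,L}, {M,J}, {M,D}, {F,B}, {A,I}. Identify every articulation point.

Removing M increases the component count from 2 to 3, so M is a cut vertex.
By contrast removing D leaves 2 components; it is not a cut vertex. No other vertex is a cut vertex either.

M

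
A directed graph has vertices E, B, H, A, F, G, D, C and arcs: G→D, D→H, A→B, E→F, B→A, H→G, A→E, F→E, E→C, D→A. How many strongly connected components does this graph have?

{D, G, H} are all mutually reachable — one SCC of size 3.
{A, B} are all mutually reachable — one SCC of size 2.
{E, F} are all mutually reachable — one SCC of size 2.
{C} is an SCC by itself.
That gives 4 strongly connected components.

4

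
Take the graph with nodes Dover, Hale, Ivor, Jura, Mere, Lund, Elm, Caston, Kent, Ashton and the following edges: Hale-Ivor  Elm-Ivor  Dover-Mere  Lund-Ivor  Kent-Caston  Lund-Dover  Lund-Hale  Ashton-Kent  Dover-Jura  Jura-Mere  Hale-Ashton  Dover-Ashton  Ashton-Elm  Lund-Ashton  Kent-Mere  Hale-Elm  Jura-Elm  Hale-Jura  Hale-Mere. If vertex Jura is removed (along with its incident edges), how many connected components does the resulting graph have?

1

With Jura gone, the remaining components are: {Elm, Hale, Ivor, Kent, Lund, Mere, Dover, Ashton, Caston}.
That is 1 component.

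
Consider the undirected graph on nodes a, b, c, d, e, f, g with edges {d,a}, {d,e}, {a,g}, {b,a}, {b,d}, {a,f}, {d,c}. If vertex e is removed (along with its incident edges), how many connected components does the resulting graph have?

With e gone, the remaining components are: {a, b, c, d, f, g}.
That is 1 component.

1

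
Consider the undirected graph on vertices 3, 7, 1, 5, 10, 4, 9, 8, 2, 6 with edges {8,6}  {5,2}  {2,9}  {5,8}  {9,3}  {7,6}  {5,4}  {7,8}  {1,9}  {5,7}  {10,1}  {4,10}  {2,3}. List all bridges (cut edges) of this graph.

none

The edges on the cycle 5-4-10-1-9-3-2-5 are not bridges since each lies on that cycle.
Every edge lies on some cycle, so there are no bridges.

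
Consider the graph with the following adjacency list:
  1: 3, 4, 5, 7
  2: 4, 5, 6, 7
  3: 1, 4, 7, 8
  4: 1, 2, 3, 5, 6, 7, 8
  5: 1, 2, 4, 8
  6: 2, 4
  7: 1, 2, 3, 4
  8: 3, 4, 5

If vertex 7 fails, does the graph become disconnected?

Deleting 7 leaves 1 component (was 1) (its neighbors 1, 2, 3, 4 remain connected to each other), so 7 is not a cut vertex.

No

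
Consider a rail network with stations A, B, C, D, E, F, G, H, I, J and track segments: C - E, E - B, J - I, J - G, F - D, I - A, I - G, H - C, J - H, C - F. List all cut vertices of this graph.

C, E, F, H, I, J

Removing C increases the component count from 1 to 3, so C is a cut vertex.
Removing E increases the component count from 1 to 2, so E is a cut vertex.
Removing F increases the component count from 1 to 2, so F is a cut vertex.
Likewise H, I, J are cut vertices.
By contrast removing A leaves 1 component; it is not a cut vertex. No other vertex is a cut vertex either.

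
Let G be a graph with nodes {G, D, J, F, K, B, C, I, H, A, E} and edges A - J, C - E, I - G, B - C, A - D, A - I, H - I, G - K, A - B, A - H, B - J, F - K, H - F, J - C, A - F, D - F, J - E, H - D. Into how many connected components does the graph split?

1

Starting from A we can reach A, B, C, D, E, F, G, H, I, J, K. That is one component of size 11.
Total: 1 component.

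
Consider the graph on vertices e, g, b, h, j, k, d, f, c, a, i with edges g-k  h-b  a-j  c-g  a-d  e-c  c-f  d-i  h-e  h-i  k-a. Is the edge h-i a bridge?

No

After removing h-i, the path h-e-c-g-k-a-d-i still connects them, so the edge is not a bridge.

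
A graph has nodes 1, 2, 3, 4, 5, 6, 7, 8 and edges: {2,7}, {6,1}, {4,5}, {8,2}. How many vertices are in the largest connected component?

3

3 is isolated — a component by itself.
Starting from 1 we can reach 1, 6. That is one component of size 2.
Starting from 4 we can reach 4, 5. That is one component of size 2.
Starting from 2 we can reach 2, 7, 8. That is one component of size 3.
The largest has 3 vertices.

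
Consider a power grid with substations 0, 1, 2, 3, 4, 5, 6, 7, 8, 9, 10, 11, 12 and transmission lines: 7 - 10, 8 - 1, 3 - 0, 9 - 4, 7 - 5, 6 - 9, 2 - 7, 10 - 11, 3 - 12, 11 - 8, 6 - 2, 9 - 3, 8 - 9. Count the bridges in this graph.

The edges on the cycle 6-2-7-10-11-8-9-6 are not bridges since each lies on that cycle.
But removing 3 - 12 disconnects 3 from 12; removing 3 - 0 disconnects 3 from 0; removing 3 - 9 disconnects 3 from 9; removing 4 - 9 disconnects 4 from 9 — these are bridges.
In total 6 edges are bridges.

6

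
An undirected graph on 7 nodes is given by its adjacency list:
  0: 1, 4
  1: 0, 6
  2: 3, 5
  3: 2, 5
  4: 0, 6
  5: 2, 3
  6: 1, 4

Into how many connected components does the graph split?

2

Starting from 2 we can reach 2, 3, 5. That is one component of size 3.
Starting from 0 we can reach 0, 1, 4, 6. That is one component of size 4.
Total: 2 components.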